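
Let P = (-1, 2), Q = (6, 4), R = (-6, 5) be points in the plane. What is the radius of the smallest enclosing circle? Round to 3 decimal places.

6.021

Side lengths²: PQ² = 53, PR² = 34, QR² = 145.
Since QR² = 145 ≥ 53 + 34 = 87, the angle opposite QR is not acute, so the smallest enclosing circle has QR as diameter.
Centre = midpoint of QR = (0, 4.5), r² = 145/4 = 36.25.
r = √(36.25) ≈ 6.021.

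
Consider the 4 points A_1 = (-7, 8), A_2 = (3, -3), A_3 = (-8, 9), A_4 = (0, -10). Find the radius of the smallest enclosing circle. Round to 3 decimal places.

10.308

A smallest enclosing disk is always determined by at most three of the input points on its boundary.
The farthest pair is A_3–A_4 with squared distance 425. The circle on this segment as diameter has centre (-4, -0.5) and r² = 425/4 = 106.25.
Check A_1: distance² to centre = 81.25 ≤ 106.25, so it lies inside.
All remaining points lie in this disk, and no smaller disk contains both endpoints, so this is the minimum enclosing circle.
r = √(106.25) ≈ 10.308.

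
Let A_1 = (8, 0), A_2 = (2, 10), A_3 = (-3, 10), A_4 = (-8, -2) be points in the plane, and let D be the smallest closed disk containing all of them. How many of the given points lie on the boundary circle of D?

A smallest enclosing disk is always determined by at most three of the input points on its boundary.
The minimum enclosing circle is determined by three boundary points: A_1, A_3, A_4.
Their circumcentre is (-5/14, 13/7) with r² = 14365/196.
The farthest remaining point A_2 is at distance² 14085/196 ≤ 14365/196.
The points at distance exactly r from the centre are A_1, A_3, A_4 — 3 points.

3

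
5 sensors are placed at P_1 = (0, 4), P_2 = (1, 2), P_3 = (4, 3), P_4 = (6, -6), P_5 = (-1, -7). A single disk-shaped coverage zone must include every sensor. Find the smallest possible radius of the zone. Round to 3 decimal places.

5.992

The minimum enclosing circle of a finite set is fixed by two of the points (as a diameter) or three (as a circumcircle).
The minimum enclosing circle is determined by three boundary points: P_1, P_4, P_5.
Their circumcentre is (69/38, -65/38) with r² = 25925/722.
The farthest remaining point P_3 is at distance² 19465/722 ≤ 25925/722.
r = √(25925/722) ≈ 5.992.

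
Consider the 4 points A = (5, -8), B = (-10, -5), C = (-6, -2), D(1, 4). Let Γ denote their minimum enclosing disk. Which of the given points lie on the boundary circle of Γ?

A, B, D

The minimum enclosing circle is determined by three boundary points: A, B, D.
Their circumcentre is (-27/14, -51/14) with r² = 6565/98.
The farthest remaining point C is at distance² 1889/98 ≤ 6565/98.
The points at distance exactly r from the centre are A, B, D — 3 points.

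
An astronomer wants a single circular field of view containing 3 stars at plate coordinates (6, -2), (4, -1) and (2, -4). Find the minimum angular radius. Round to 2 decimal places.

Call the three points A, B, C in the order given.
Side lengths²: AB² = 5, AC² = 20, BC² = 13.
Since AC² = 20 ≥ 13 + 5 = 18, the angle opposite AC is not acute, so the smallest enclosing circle has AC as diameter.
Centre = midpoint of AC = (4, -3), r² = 20/4 = 5.
r = √5 ≈ 2.24.

2.24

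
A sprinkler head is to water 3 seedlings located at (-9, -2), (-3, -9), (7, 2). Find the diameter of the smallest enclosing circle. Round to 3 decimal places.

16.621

Call the three points A, B, C in the order given.
Side lengths²: AB² = 85, AC² = 272, BC² = 221.
Since AC² = 272 < 221 + 85 = 306, the triangle is acute, so the smallest enclosing circle is the circumcircle.
Circumcentre = (-0.75, -1), r² = 69.0625.
Diameter = 2r = 2√(69.0625) ≈ 16.621.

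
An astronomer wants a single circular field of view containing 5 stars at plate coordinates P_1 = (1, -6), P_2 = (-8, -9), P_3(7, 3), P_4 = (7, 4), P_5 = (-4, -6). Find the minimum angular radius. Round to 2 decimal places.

A smallest enclosing disk is always determined by at most three of the input points on its boundary.
The farthest pair is P_2–P_4 with squared distance 394. The circle on this segment as diameter has centre (-0.5, -2.5) and r² = 394/4 = 98.5.
Check P_1: distance² to centre = 14.5 ≤ 98.5, so it lies inside.
All remaining points lie in this disk, and no smaller disk contains both endpoints, so this is the minimum enclosing circle.
r = √(98.5) ≈ 9.92.

9.92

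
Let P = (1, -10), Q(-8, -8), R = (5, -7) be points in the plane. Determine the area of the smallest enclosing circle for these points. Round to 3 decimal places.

Side lengths²: PQ² = 85, PR² = 25, QR² = 170.
Since QR² = 170 ≥ 85 + 25 = 110, the angle opposite QR is not acute, so the smallest enclosing circle has QR as diameter.
Centre = midpoint of QR = (-1.5, -7.5), r² = 170/4 = 42.5.
Area = π·r² = π·42.5 ≈ 133.518.

133.518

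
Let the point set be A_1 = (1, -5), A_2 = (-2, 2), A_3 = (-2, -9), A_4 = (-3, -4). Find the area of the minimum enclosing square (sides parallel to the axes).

121

The bounding box has width 4 and height 11.
An axis-aligned square enclosing the set must have side ≥ max(width, height).
So the minimum side is max(4, 11) = 11.
Area = 11² = 121.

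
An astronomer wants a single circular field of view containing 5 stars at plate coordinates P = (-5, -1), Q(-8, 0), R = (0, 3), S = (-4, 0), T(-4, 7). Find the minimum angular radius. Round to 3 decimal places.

4.428

A smallest enclosing disk is always determined by at most three of the input points on its boundary.
The minimum enclosing circle is determined by three boundary points: Q, R, T.
Their circumcentre is (-97/22, 57/22) with r² = 4745/242.
The farthest remaining point P is at distance² 3205/242 ≤ 4745/242.
r = √(4745/242) ≈ 4.428.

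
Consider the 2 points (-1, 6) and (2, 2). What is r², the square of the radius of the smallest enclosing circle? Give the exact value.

The smallest circle enclosing two points has them as diameter endpoints.
Centre = midpoint = (0.5, 4); r² = |(-1, 6)−(2, 2)|²/4 = 25/4 = 6.25.

6.25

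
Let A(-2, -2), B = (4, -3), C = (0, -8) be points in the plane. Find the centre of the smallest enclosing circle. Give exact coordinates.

(23/34, -151/34)

Side lengths²: AB² = 37, AC² = 40, BC² = 41.
Since BC² = 41 < 40 + 37 = 77, the triangle is acute, so the smallest enclosing circle is the circumcircle.
Circumcentre = (23/34, -151/34), r² = 7585/578.
Centre = (23/34, -151/34).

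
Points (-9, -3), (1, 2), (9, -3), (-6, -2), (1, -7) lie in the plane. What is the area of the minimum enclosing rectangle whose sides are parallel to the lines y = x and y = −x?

In coordinates u = x + y, v = x − y the rectangle is axis-aligned; the map (x,y)→(u,v) scales areas by 2.
u-values: -12, 3, 6, -8, -6; range = 6 − (-12) = 18.
v-values: -6, -1, 12, -4, 8; range = 12 − (-6) = 18.
Area = (18 × 18) / 2 = 162.

162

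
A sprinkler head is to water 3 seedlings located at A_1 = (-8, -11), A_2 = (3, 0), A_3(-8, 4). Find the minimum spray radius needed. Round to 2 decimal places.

8.28

Side lengths²: A_1A_2² = 242, A_1A_3² = 225, A_2A_3² = 137.
Since A_1A_2² = 242 < 225 + 137 = 362, the triangle is acute, so the smallest enclosing circle is the circumcircle.
Circumcentre = (-4.5, -3.5), r² = 68.5.
r = √(68.5) ≈ 8.28.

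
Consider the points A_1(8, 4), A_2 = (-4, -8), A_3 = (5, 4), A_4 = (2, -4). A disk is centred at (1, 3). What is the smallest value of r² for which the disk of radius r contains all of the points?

146

The required radius is the distance from (1, 3) to the farthest point.
Squared distances: 50, 146, 17, 50.
Maximum is 146, attained at A_2.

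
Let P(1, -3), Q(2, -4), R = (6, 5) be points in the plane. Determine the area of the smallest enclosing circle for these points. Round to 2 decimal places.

Side lengths²: PQ² = 2, PR² = 89, QR² = 97.
Since QR² = 97 ≥ 89 + 2 = 91, the angle opposite QR is not acute, so the smallest enclosing circle has QR as diameter.
Centre = midpoint of QR = (4, 0.5), r² = 97/4 = 24.25.
Area = π·r² = π·24.25 ≈ 76.18.

76.18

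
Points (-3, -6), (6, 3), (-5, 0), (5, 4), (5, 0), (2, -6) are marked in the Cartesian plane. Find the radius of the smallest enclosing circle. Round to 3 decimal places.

By Welzl's lemma the MEC is supported by two points (diametrically opposite) or three points (on a circumcircle).
The farthest pair is (-3, -6)–(5, 4) with squared distance 164. The circle on this segment as diameter has centre (1, -1) and r² = 164/4 = 41.
Check (6, 3): distance² to centre = 41 ≤ 41, so it lies inside.
All remaining points lie in this disk, and no smaller disk contains both endpoints, so this is the minimum enclosing circle.
r = √41 ≈ 6.403.

6.403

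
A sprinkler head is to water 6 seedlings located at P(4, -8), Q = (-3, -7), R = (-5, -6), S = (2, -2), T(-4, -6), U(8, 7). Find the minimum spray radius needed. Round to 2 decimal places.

The minimum enclosing circle of a finite set is fixed by two of the points (as a diameter) or three (as a circumcircle).
The farthest pair is R–U with squared distance 338. The circle on this segment as diameter has centre (1.5, 0.5) and r² = 338/4 = 84.5.
Check P: distance² to centre = 78.5 ≤ 84.5, so it lies inside.
All remaining points lie in this disk, and no smaller disk contains both endpoints, so this is the minimum enclosing circle.
r = √(84.5) ≈ 9.19.

9.19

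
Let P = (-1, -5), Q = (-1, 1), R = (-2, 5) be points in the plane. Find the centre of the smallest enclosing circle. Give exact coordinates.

Side lengths²: PQ² = 36, PR² = 101, QR² = 17.
Since PR² = 101 ≥ 36 + 17 = 53, the angle opposite PR is not acute, so the smallest enclosing circle has PR as diameter.
Centre = midpoint of PR = (-1.5, 0), r² = 101/4 = 25.25.
Centre = (-1.5, 0).

(-1.5, 0)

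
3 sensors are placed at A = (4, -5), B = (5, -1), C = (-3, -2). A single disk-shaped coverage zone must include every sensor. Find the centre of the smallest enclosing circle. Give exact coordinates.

(67/62, -133/62)

Side lengths²: AB² = 17, AC² = 58, BC² = 65.
Since BC² = 65 < 58 + 17 = 75, the triangle is acute, so the smallest enclosing circle is the circumcircle.
Circumcentre = (67/62, -133/62), r² = 32045/1922.
Centre = (67/62, -133/62).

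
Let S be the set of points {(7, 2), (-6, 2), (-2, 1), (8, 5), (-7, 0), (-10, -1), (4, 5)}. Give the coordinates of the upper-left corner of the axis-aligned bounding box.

(-10, 5)

x-range [-10, 8], y-range [-1, 5].
The upper-left corner is (-10, 5).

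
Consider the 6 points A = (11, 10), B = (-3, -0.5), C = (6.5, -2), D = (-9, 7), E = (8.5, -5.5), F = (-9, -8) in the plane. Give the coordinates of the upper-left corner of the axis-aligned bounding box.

(-9, 10)

x-range [-9, 11], y-range [-8, 10].
The upper-left corner is (-9, 10).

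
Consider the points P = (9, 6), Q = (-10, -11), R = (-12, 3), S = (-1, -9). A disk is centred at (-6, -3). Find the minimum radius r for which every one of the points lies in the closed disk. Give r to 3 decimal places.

17.493

The required radius is the distance from (-6, -3) to the farthest point.
Squared distances: 306, 80, 72, 61.
Maximum is 306, attained at P.
r = √306 ≈ 17.493.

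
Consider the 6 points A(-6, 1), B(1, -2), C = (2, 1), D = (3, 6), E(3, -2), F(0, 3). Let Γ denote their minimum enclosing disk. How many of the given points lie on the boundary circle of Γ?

The minimum enclosing circle is determined by three boundary points: A, D, E.
Their circumcentre is (-2/3, 2) with r² = 265/9.
The farthest remaining point B is at distance² 169/9 ≤ 265/9.
The points at distance exactly r from the centre are A, D, E — 3 points.

3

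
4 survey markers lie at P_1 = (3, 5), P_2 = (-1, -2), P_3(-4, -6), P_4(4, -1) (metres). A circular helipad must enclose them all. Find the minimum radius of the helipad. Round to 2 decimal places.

6.52

By Welzl's lemma the MEC is supported by two points (diametrically opposite) or three points (on a circumcircle).
The farthest pair is P_1–P_3 with squared distance 170. The circle on this segment as diameter has centre (-0.5, -0.5) and r² = 170/4 = 42.5.
Check P_2: distance² to centre = 2.5 ≤ 42.5, so it lies inside.
All remaining points lie in this disk, and no smaller disk contains both endpoints, so this is the minimum enclosing circle.
r = √(42.5) ≈ 6.52.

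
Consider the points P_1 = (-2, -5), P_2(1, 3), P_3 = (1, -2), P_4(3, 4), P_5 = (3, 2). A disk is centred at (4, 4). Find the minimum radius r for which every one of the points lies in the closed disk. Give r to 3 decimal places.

The required radius is the distance from (4, 4) to the farthest point.
Squared distances: 117, 10, 45, 1, 5.
Maximum is 117, attained at P_1.
r = √117 ≈ 10.817.

10.817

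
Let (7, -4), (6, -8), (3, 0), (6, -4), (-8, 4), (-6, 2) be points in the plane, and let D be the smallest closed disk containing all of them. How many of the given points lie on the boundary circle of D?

The minimum enclosing circle of a finite set is fixed by two of the points (as a diameter) or three (as a circumcircle).
The farthest pair is (6, -8)–(-8, 4) with squared distance 340. The circle on this segment as diameter has centre (-1, -2) and r² = 340/4 = 85.
Check (7, -4): distance² to centre = 68 ≤ 85, so it lies inside.
All remaining points lie in this disk, and no smaller disk contains both endpoints, so this is the minimum enclosing circle.
The points at distance exactly r from the centre are (6, -8), (-8, 4) — 2 points.

2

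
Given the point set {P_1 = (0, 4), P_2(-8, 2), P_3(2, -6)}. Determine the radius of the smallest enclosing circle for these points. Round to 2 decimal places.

Side lengths²: P_1P_2² = 68, P_1P_3² = 104, P_2P_3² = 164.
Since P_2P_3² = 164 < 104 + 68 = 172, the triangle is acute, so the smallest enclosing circle is the circumcircle.
Circumcentre = (-59/21, -37/21), r² = 18122/441.
r = √(18122/441) ≈ 6.41.

6.41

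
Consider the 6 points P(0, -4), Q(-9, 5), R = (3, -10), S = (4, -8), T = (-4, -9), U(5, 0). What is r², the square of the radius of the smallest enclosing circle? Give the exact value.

92.25

The minimum enclosing circle of a finite set is fixed by two of the points (as a diameter) or three (as a circumcircle).
The farthest pair is Q–R with squared distance 369. The circle on this segment as diameter has centre (-3, -2.5) and r² = 369/4 = 92.25.
Check P: distance² to centre = 11.25 ≤ 92.25, so it lies inside.
All remaining points lie in this disk, and no smaller disk contains both endpoints, so this is the minimum enclosing circle.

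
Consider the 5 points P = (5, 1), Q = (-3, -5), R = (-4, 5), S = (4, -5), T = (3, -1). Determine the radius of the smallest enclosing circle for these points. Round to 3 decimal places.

6.403

The farthest pair is R–S with squared distance 164. The circle on this segment as diameter has centre (0, 0) and r² = 164/4 = 41.
Check P: distance² to centre = 26 ≤ 41, so it lies inside.
All remaining points lie in this disk, and no smaller disk contains both endpoints, so this is the minimum enclosing circle.
r = √41 ≈ 6.403.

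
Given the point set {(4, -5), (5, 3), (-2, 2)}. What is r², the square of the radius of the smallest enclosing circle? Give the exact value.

Call the three points A, B, C in the order given.
Side lengths²: AB² = 65, AC² = 85, BC² = 50.
Since AC² = 85 < 65 + 50 = 115, the triangle is acute, so the smallest enclosing circle is the circumcircle.
Circumcentre = (43/22, -15/22), r² = 5525/242.

5525/242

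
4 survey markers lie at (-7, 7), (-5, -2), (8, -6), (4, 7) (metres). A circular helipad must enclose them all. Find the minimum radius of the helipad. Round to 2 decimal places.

The farthest pair is (-7, 7)–(8, -6) with squared distance 394. The circle on this segment as diameter has centre (0.5, 0.5) and r² = 394/4 = 98.5.
Check (-5, -2): distance² to centre = 36.5 ≤ 98.5, so it lies inside.
All remaining points lie in this disk, and no smaller disk contains both endpoints, so this is the minimum enclosing circle.
r = √(98.5) ≈ 9.92.

9.92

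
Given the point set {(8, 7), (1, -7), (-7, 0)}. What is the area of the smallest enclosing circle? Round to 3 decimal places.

229.844

Call the three points A, B, C in the order given.
Side lengths²: AB² = 245, AC² = 274, BC² = 113.
Since AC² = 274 < 245 + 113 = 358, the triangle is acute, so the smallest enclosing circle is the circumcircle.
Circumcentre = (65/46, 71/46), r² = 77405/1058.
Area = π·r² = π·77405/1058 ≈ 229.844.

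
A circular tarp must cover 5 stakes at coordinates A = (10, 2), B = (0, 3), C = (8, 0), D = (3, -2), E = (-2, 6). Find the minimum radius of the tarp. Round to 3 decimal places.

The farthest pair is A–E with squared distance 160. The circle on this segment as diameter has centre (4, 4) and r² = 160/4 = 40.
Check B: distance² to centre = 17 ≤ 40, so it lies inside.
All remaining points lie in this disk, and no smaller disk contains both endpoints, so this is the minimum enclosing circle.
r = √40 ≈ 6.325.

6.325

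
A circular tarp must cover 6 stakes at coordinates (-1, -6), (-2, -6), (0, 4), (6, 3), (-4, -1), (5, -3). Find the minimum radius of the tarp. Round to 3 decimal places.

6.021

By Welzl's lemma the MEC is supported by two points (diametrically opposite) or three points (on a circumcircle).
The farthest pair is (-2, -6)–(6, 3) with squared distance 145. The circle on this segment as diameter has centre (2, -1.5) and r² = 145/4 = 36.25.
Check (-1, -6): distance² to centre = 29.25 ≤ 36.25, so it lies inside.
All remaining points lie in this disk, and no smaller disk contains both endpoints, so this is the minimum enclosing circle.
r = √(36.25) ≈ 6.021.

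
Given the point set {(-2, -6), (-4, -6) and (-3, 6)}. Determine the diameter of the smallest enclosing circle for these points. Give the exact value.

145/12

Call the three points A, B, C in the order given.
Side lengths²: AB² = 4, AC² = 145, BC² = 145.
Since BC² = 145 < 145 + 4 = 149, the triangle is acute, so the smallest enclosing circle is the circumcircle.
Circumcentre = (-3, -1/24), r² = 21025/576.
Diameter = 2r = 2√(21025/576) = 145/12.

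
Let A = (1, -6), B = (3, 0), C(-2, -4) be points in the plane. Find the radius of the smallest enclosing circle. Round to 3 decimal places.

3.318

Side lengths²: AB² = 40, AC² = 13, BC² = 41.
Since BC² = 41 < 40 + 13 = 53, the triangle is acute, so the smallest enclosing circle is the circumcircle.
Circumcentre = (23/22, -59/22), r² = 2665/242.
r = √(2665/242) ≈ 3.318.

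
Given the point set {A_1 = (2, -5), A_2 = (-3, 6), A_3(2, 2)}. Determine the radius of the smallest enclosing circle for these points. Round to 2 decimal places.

6.04

Side lengths²: A_1A_2² = 146, A_1A_3² = 49, A_2A_3² = 41.
Since A_1A_2² = 146 ≥ 49 + 41 = 90, the angle opposite A_1A_2 is not acute, so the smallest enclosing circle has A_1A_2 as diameter.
Centre = midpoint of A_1A_2 = (-0.5, 0.5), r² = 146/4 = 36.5.
r = √(36.5) ≈ 6.04.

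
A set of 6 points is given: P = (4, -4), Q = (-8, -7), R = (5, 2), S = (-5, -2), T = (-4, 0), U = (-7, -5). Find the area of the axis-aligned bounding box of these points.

x ranges over [-8, 5], width 13.
y ranges over [-7, 2], height 9.
Area = 13 × 9 = 117.

117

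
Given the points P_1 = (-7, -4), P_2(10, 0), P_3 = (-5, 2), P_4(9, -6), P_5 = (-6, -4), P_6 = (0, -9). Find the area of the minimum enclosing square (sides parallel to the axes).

289

The bounding box has width 17 and height 11.
An axis-aligned square enclosing the set must have side ≥ max(width, height).
So the minimum side is max(17, 11) = 17.
Area = 17² = 289.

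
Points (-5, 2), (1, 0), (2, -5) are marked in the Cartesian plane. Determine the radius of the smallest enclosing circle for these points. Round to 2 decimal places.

Call the three points A, B, C in the order given.
Side lengths²: AB² = 40, AC² = 98, BC² = 26.
Since AC² = 98 ≥ 40 + 26 = 66, the angle opposite AC is not acute, so the smallest enclosing circle has AC as diameter.
Centre = midpoint of AC = (-1.5, -1.5), r² = 98/4 = 24.5.
r = √(24.5) ≈ 4.95.

4.95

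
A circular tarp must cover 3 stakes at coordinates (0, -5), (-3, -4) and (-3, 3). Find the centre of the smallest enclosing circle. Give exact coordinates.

Call the three points A, B, C in the order given.
Side lengths²: AB² = 10, AC² = 73, BC² = 49.
Since AC² = 73 ≥ 49 + 10 = 59, the angle opposite AC is not acute, so the smallest enclosing circle has AC as diameter.
Centre = midpoint of AC = (-1.5, -1), r² = 73/4 = 18.25.
Centre = (-1.5, -1).

(-1.5, -1)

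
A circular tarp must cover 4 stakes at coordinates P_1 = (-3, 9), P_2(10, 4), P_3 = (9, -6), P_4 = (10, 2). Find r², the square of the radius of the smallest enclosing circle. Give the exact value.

A smallest enclosing disk is always determined by at most three of the input points on its boundary.
The farthest pair is P_1–P_3 with squared distance 369. The circle on this segment as diameter has centre (3, 1.5) and r² = 369/4 = 92.25.
Check P_2: distance² to centre = 55.25 ≤ 92.25, so it lies inside.
All remaining points lie in this disk, and no smaller disk contains both endpoints, so this is the minimum enclosing circle.

92.25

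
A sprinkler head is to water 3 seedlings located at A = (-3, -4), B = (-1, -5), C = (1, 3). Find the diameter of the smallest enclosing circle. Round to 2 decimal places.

8.26

Side lengths²: AB² = 5, AC² = 65, BC² = 68.
Since BC² = 68 < 65 + 5 = 70, the triangle is acute, so the smallest enclosing circle is the circumcircle.
Circumcentre = (-2/9, -17/18), r² = 5525/324.
Diameter = 2r = 2√(5525/324) ≈ 8.26.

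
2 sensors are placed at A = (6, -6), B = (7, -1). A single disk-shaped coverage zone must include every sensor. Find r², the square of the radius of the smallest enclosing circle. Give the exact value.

The smallest circle enclosing two points has them as diameter endpoints.
Centre = midpoint = (6.5, -3.5); r² = |AB|²/4 = 26/4 = 6.5.

6.5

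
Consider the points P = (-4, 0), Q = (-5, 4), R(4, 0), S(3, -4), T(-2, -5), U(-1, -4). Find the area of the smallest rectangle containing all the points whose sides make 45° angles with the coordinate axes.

88

In coordinates u = x + y, v = x − y the rectangle is axis-aligned; the map (x,y)→(u,v) scales areas by 2.
u-values: -4, -1, 4, -1, -7, -5; range = 4 − (-7) = 11.
v-values: -4, -9, 4, 7, 3, 3; range = 7 − (-9) = 16.
Area = (11 × 16) / 2 = 88.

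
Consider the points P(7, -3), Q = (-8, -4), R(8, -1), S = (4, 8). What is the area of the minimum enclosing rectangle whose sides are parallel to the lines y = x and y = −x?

In coordinates u = x + y, v = x − y the rectangle is axis-aligned; the map (x,y)→(u,v) scales areas by 2.
u-values: 4, -12, 7, 12; range = 12 − (-12) = 24.
v-values: 10, -4, 9, -4; range = 10 − (-4) = 14.
Area = (24 × 14) / 2 = 168.

168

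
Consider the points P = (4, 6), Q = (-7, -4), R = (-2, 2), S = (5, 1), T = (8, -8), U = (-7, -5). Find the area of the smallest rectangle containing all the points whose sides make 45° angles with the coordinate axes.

220

In coordinates u = x + y, v = x − y the rectangle is axis-aligned; the map (x,y)→(u,v) scales areas by 2.
u-values: 10, -11, 0, 6, 0, -12; range = 10 − (-12) = 22.
v-values: -2, -3, -4, 4, 16, -2; range = 16 − (-4) = 20.
Area = (22 × 20) / 2 = 220.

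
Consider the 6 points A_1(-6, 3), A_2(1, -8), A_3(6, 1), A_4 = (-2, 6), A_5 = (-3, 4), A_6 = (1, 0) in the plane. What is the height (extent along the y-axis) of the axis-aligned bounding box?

max y = 6, min y = -8, so height = 14.

14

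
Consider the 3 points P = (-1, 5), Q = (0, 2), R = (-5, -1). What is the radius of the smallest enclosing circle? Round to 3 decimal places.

3.606

Side lengths²: PQ² = 10, PR² = 52, QR² = 34.
Since PR² = 52 ≥ 34 + 10 = 44, the angle opposite PR is not acute, so the smallest enclosing circle has PR as diameter.
Centre = midpoint of PR = (-3, 2), r² = 52/4 = 13.
r = √13 ≈ 3.606.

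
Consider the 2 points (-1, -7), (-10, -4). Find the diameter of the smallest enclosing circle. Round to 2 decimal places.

9.49

The smallest circle enclosing two points has them as diameter endpoints.
Centre = midpoint = (-5.5, -5.5); r² = |(-1, -7)−(-10, -4)|²/4 = 90/4 = 22.5.
Diameter = 2r = 2√(22.5) ≈ 9.49.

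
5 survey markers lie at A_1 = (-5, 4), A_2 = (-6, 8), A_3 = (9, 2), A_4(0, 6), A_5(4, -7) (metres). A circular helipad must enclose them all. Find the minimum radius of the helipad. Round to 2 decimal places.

By Welzl's lemma the MEC is supported by two points (diametrically opposite) or three points (on a circumcircle).
The minimum enclosing circle is determined by three boundary points: A_2, A_3, A_5.
Their circumcentre is (-1/22, 25/22) with r² = 19981/242.
The farthest remaining point A_1 is at distance² 7925/242 ≤ 19981/242.
r = √(19981/242) ≈ 9.09.

9.09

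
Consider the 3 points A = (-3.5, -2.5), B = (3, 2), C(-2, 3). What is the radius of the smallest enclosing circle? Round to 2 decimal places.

3.95

Side lengths²: AB² = 62.5, AC² = 32.5, BC² = 26.
Since AB² = 62.5 ≥ 32.5 + 26 = 58.5, the angle opposite AB is not acute, so the smallest enclosing circle has AB as diameter.
Centre = midpoint of AB = (-0.25, -0.25), r² = 62.5/4 = 15.625.
r = √(15.625) ≈ 3.95.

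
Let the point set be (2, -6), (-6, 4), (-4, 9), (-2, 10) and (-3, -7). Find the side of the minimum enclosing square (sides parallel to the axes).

17

The bounding box has width 8 and height 17.
An axis-aligned square enclosing the set must have side ≥ max(width, height).
So the minimum side is max(8, 17) = 17.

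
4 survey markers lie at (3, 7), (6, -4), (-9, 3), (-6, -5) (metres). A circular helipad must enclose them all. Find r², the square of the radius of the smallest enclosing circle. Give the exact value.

The minimum enclosing circle is determined by three boundary points: (3, 7), (6, -4), (-9, 3).
Their circumcentre is (-47/36, -1/12) with r² = 44525/648.
The farthest remaining point (-6, -5) is at distance² 29945/648 ≤ 44525/648.

44525/648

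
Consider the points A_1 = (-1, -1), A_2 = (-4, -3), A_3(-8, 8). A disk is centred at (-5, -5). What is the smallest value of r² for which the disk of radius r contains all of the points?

The required radius is the distance from (-5, -5) to the farthest point.
Squared distances: 32, 5, 178.
Maximum is 178, attained at A_3.

178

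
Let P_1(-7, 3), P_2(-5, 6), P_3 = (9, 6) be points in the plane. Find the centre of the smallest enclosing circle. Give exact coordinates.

Side lengths²: P_1P_2² = 13, P_1P_3² = 265, P_2P_3² = 196.
Since P_1P_3² = 265 ≥ 196 + 13 = 209, the angle opposite P_1P_3 is not acute, so the smallest enclosing circle has P_1P_3 as diameter.
Centre = midpoint of P_1P_3 = (1, 4.5), r² = 265/4 = 66.25.
Centre = (1, 4.5).

(1, 4.5)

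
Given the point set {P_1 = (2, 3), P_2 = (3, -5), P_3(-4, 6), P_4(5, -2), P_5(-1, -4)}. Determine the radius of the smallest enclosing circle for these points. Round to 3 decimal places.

A smallest enclosing disk is always determined by at most three of the input points on its boundary.
The farthest pair is P_2–P_3 with squared distance 170. The circle on this segment as diameter has centre (-0.5, 0.5) and r² = 170/4 = 42.5.
Check P_1: distance² to centre = 12.5 ≤ 42.5, so it lies inside.
All remaining points lie in this disk, and no smaller disk contains both endpoints, so this is the minimum enclosing circle.
r = √(42.5) ≈ 6.519.

6.519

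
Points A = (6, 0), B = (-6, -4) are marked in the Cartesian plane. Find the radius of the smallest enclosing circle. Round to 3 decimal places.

6.325

The smallest circle enclosing two points has them as diameter endpoints.
Centre = midpoint = (0, -2); r² = |AB|²/4 = 160/4 = 40.
r = √40 ≈ 6.325.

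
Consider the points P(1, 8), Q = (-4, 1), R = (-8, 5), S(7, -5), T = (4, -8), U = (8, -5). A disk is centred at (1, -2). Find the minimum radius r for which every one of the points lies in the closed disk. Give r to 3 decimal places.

The required radius is the distance from (1, -2) to the farthest point.
Squared distances: 100, 34, 130, 45, 45, 58.
Maximum is 130, attained at R.
r = √130 ≈ 11.402.

11.402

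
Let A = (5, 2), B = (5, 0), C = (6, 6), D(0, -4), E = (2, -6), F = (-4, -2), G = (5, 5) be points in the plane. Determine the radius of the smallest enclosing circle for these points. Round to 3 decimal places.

By Welzl's lemma the MEC is supported by two points (diametrically opposite) or three points (on a circumcircle).
The minimum enclosing circle is determined by three boundary points: C, E, F.
Their circumcentre is (23/11, 7/11) with r² = 5330/121.
The farthest remaining point G is at distance² 3328/121 ≤ 5330/121.
r = √(5330/121) ≈ 6.637.

6.637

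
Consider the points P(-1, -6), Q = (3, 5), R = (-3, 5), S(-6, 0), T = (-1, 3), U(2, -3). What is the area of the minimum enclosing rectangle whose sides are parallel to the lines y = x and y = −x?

In coordinates u = x + y, v = x − y the rectangle is axis-aligned; the map (x,y)→(u,v) scales areas by 2.
u-values: -7, 8, 2, -6, 2, -1; range = 8 − (-7) = 15.
v-values: 5, -2, -8, -6, -4, 5; range = 5 − (-8) = 13.
Area = (15 × 13) / 2 = 97.5.

97.5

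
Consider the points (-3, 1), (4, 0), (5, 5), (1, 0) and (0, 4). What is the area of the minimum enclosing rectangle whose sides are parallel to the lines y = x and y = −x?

48

In coordinates u = x + y, v = x − y the rectangle is axis-aligned; the map (x,y)→(u,v) scales areas by 2.
u-values: -2, 4, 10, 1, 4; range = 10 − (-2) = 12.
v-values: -4, 4, 0, 1, -4; range = 4 − (-4) = 8.
Area = (12 × 8) / 2 = 48.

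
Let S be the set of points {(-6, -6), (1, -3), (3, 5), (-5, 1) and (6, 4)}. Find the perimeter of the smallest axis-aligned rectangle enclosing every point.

Width = max x − min x = 6 − (-6) = 12.
Height = max y − min y = 5 − (-6) = 11.
Perimeter = 2(12 + 11) = 46.

46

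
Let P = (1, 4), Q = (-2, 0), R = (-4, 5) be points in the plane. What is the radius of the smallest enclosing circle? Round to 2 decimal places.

2.98

Side lengths²: PQ² = 25, PR² = 26, QR² = 29.
Since QR² = 29 < 26 + 25 = 51, the triangle is acute, so the smallest enclosing circle is the circumcircle.
Circumcentre = (-83/46, 137/46), r² = 9425/1058.
r = √(9425/1058) ≈ 2.98.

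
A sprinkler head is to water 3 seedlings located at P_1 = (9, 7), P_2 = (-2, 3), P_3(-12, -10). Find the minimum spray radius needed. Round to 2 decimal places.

13.51

Side lengths²: P_1P_2² = 137, P_1P_3² = 730, P_2P_3² = 269.
Since P_1P_3² = 730 ≥ 269 + 137 = 406, the angle opposite P_1P_3 is not acute, so the smallest enclosing circle has P_1P_3 as diameter.
Centre = midpoint of P_1P_3 = (-1.5, -1.5), r² = 730/4 = 182.5.
r = √(182.5) ≈ 13.51.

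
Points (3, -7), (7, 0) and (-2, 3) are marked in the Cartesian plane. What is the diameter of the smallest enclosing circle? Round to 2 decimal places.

Call the three points A, B, C in the order given.
Side lengths²: AB² = 65, AC² = 125, BC² = 90.
Since AC² = 125 < 90 + 65 = 155, the triangle is acute, so the smallest enclosing circle is the circumcircle.
Circumcentre = (1.5, -1.5), r² = 32.5.
Diameter = 2r = 2√(32.5) ≈ 11.40.

11.40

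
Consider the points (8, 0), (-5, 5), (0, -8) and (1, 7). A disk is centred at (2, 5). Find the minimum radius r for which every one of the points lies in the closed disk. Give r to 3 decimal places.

The required radius is the distance from (2, 5) to the farthest point.
Squared distances: 61, 49, 173, 5.
Maximum is 173, attained at (0, -8).
r = √173 ≈ 13.153.

13.153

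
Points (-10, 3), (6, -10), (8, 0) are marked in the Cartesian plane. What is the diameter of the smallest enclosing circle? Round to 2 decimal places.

20.63

Call the three points A, B, C in the order given.
Side lengths²: AB² = 425, AC² = 333, BC² = 104.
Since AB² = 425 < 333 + 104 = 437, the triangle is acute, so the smallest enclosing circle is the circumcircle.
Circumcentre = (-111/62, -201/62), r² = 204425/1922.
Diameter = 2r = 2√(204425/1922) ≈ 20.63.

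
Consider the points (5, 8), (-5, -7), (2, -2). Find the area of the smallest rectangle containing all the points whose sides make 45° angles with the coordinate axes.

87.5

In coordinates u = x + y, v = x − y the rectangle is axis-aligned; the map (x,y)→(u,v) scales areas by 2.
u-values: 13, -12, 0; range = 13 − (-12) = 25.
v-values: -3, 2, 4; range = 4 − (-3) = 7.
Area = (25 × 7) / 2 = 87.5.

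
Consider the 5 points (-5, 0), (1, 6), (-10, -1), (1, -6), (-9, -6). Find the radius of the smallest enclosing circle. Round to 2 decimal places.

7.81

By Welzl's lemma the MEC is supported by two points (diametrically opposite) or three points (on a circumcircle).
The farthest pair is (1, 6)–(-9, -6) with squared distance 244. The circle on this segment as diameter has centre (-4, 0) and r² = 244/4 = 61.
Check (-5, 0): distance² to centre = 1 ≤ 61, so it lies inside.
All remaining points lie in this disk, and no smaller disk contains both endpoints, so this is the minimum enclosing circle.
r = √61 ≈ 7.81.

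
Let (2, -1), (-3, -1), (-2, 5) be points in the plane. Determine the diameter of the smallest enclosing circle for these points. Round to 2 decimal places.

7.31

Call the three points A, B, C in the order given.
Side lengths²: AB² = 25, AC² = 52, BC² = 37.
Since AC² = 52 < 37 + 25 = 62, the triangle is acute, so the smallest enclosing circle is the circumcircle.
Circumcentre = (-0.5, 5/3), r² = 481/36.
Diameter = 2r = 2√(481/36) ≈ 7.31.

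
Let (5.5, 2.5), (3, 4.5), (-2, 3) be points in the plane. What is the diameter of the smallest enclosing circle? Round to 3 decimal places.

7.517

Call the three points A, B, C in the order given.
Side lengths²: AB² = 10.25, AC² = 56.5, BC² = 27.25.
Since AC² = 56.5 ≥ 27.25 + 10.25 = 37.5, the angle opposite AC is not acute, so the smallest enclosing circle has AC as diameter.
Centre = midpoint of AC = (1.75, 2.75), r² = 56.5/4 = 14.125.
Diameter = 2r = 2√(14.125) ≈ 7.517.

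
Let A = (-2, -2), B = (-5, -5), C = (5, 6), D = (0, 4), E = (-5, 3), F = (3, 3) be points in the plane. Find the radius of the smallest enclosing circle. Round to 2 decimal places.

By Welzl's lemma the MEC is supported by two points (diametrically opposite) or three points (on a circumcircle).
The farthest pair is B–C with squared distance 221. The circle on this segment as diameter has centre (0, 0.5) and r² = 221/4 = 55.25.
Check A: distance² to centre = 10.25 ≤ 55.25, so it lies inside.
All remaining points lie in this disk, and no smaller disk contains both endpoints, so this is the minimum enclosing circle.
r = √(55.25) ≈ 7.43.

7.43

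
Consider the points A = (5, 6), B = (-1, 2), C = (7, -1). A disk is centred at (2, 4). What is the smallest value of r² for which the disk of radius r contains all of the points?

50

The required radius is the distance from (2, 4) to the farthest point.
Squared distances: 13, 13, 50.
Maximum is 50, attained at C.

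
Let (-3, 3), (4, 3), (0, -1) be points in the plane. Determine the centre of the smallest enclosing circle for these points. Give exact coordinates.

Call the three points A, B, C in the order given.
Side lengths²: AB² = 49, AC² = 25, BC² = 32.
Since AB² = 49 < 32 + 25 = 57, the triangle is acute, so the smallest enclosing circle is the circumcircle.
Circumcentre = (0.5, 2.5), r² = 12.5.
Centre = (0.5, 2.5).

(0.5, 2.5)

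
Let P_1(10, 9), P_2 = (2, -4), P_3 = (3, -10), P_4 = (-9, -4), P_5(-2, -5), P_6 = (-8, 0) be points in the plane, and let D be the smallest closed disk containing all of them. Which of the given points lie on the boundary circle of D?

P_1, P_3, P_4

The minimum enclosing circle is determined by three boundary points: P_1, P_3, P_4.
Their circumcentre is (11/9, 13/9) with r² = 10865/81.
The farthest remaining point P_6 is at distance² 7058/81 ≤ 10865/81.
The points at distance exactly r from the centre are P_1, P_3, P_4 — 3 points.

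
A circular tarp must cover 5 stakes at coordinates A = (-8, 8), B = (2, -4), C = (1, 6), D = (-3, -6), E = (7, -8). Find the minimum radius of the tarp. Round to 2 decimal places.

10.97

By Welzl's lemma the MEC is supported by two points (diametrically opposite) or three points (on a circumcircle).
The farthest pair is A–E with squared distance 481. The circle on this segment as diameter has centre (-0.5, 0) and r² = 481/4 = 120.25.
Check B: distance² to centre = 22.25 ≤ 120.25, so it lies inside.
All remaining points lie in this disk, and no smaller disk contains both endpoints, so this is the minimum enclosing circle.
r = √(120.25) ≈ 10.97.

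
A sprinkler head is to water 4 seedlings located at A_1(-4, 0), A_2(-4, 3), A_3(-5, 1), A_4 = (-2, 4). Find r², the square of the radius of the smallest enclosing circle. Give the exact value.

5

The farthest pair is A_1–A_4 with squared distance 20. The circle on this segment as diameter has centre (-3, 2) and r² = 20/4 = 5.
Check A_2: distance² to centre = 2 ≤ 5, so it lies inside.
All remaining points lie in this disk, and no smaller disk contains both endpoints, so this is the minimum enclosing circle.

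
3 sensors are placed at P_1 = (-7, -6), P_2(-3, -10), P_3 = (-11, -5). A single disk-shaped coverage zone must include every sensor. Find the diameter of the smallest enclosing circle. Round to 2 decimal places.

Side lengths²: P_1P_2² = 32, P_1P_3² = 17, P_2P_3² = 89.
Since P_2P_3² = 89 ≥ 32 + 17 = 49, the angle opposite P_2P_3 is not acute, so the smallest enclosing circle has P_2P_3 as diameter.
Centre = midpoint of P_2P_3 = (-7, -7.5), r² = 89/4 = 22.25.
Diameter = 2r = 2√(22.25) ≈ 9.43.

9.43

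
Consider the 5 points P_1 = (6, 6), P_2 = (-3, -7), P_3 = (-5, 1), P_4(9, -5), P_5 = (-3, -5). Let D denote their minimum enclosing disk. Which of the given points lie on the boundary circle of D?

A smallest enclosing disk is always determined by at most three of the input points on its boundary.
The minimum enclosing circle is determined by three boundary points: P_1, P_2, P_4.
Their circumcentre is (149/69, -22/23) with r² = 300625/4761.
The farthest remaining point P_3 is at distance² 262261/4761 ≤ 300625/4761.
The points at distance exactly r from the centre are P_1, P_2, P_4 — 3 points.

P_1, P_2, P_4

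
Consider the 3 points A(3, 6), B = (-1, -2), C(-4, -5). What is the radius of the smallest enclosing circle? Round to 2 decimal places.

6.52

Side lengths²: AB² = 80, AC² = 170, BC² = 18.
Since AC² = 170 ≥ 80 + 18 = 98, the angle opposite AC is not acute, so the smallest enclosing circle has AC as diameter.
Centre = midpoint of AC = (-0.5, 0.5), r² = 170/4 = 42.5.
r = √(42.5) ≈ 6.52.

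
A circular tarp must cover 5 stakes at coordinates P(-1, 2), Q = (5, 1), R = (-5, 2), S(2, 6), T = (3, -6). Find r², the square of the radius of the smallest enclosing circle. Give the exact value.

The minimum enclosing circle of a finite set is fixed by two of the points (as a diameter) or three (as a circumcircle).
The minimum enclosing circle is determined by three boundary points: R, S, T.
Their circumcentre is (19/22, -3/22) with r² = 9425/242.
The farthest remaining point Q is at distance² 4453/242 ≤ 9425/242.

9425/242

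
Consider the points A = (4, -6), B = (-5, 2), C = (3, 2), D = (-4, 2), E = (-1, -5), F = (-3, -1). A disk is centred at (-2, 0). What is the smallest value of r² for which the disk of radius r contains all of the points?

72

The required radius is the distance from (-2, 0) to the farthest point.
Squared distances: 72, 13, 29, 8, 26, 2.
Maximum is 72, attained at A.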